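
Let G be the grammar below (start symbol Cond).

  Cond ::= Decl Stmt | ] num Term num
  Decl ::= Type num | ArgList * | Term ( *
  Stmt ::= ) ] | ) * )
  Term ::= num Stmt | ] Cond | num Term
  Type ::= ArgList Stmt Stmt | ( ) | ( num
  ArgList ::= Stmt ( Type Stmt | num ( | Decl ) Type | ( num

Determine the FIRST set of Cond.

From Cond ::= Decl Stmt: add FIRST(Decl) = { (, ), ], num }.
Cond ::= ] num Term num contributes {]}.
Union: FIRST(Cond) = { (, ), ], num }.

{ (, ), ], num }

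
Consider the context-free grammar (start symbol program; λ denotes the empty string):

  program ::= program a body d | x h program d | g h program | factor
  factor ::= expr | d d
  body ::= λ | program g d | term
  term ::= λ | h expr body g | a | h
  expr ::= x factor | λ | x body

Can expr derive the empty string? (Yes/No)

Yes

expr has an λ-production, so expr ⇒ λ.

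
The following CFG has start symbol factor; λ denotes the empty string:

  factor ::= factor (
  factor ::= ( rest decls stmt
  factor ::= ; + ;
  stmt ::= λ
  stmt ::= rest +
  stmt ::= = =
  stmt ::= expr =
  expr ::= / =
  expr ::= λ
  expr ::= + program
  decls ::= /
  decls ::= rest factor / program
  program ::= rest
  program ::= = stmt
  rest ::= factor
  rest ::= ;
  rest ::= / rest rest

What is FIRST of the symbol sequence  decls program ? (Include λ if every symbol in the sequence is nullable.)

Add FIRST(decls) = { (, /, ; }; decls is not nullable, stop.

{ (, /, ; }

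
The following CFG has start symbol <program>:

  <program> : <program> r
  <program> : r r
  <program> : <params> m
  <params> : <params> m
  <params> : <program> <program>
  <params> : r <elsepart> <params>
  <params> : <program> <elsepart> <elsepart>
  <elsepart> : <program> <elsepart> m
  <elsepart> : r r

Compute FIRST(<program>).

{ r }

From <program> : <program> r: add FIRST(<program>) = { r }.
<program> : r r contributes {r}.
From <program> : <params> m: add FIRST(<params>) = { r }.
Union: FIRST(<program>) = { r }.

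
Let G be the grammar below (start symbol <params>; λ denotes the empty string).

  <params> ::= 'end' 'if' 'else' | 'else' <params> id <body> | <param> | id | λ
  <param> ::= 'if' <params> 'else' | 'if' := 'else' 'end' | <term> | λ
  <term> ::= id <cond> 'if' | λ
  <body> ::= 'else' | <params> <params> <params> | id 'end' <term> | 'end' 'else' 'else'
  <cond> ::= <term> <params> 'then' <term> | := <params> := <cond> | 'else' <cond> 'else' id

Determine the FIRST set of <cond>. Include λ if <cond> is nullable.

From <cond> ::= <term> <params> 'then' <term>: <term>, <params> nullable, take FIRST(<term>) ∪ FIRST(<params>) ∪ {'then'} = { 'else', 'end', 'if', 'then', id }.
<cond> ::= := <params> := <cond> contributes {:=}.
<cond> ::= 'else' <cond> 'else' id contributes {'else'}.
Union: FIRST(<cond>) = { 'else', 'end', 'if', 'then', :=, id }.

{ 'else', 'end', 'if', 'then', :=, id }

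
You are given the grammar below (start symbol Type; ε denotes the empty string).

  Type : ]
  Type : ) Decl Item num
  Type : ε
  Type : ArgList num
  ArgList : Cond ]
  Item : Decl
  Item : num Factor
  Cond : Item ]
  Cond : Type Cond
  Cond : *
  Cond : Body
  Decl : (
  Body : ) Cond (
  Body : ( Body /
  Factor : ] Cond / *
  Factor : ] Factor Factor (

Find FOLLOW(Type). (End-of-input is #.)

{ #, (, ), *, ], num }

Type is the start symbol, so # ∈ FOLLOW(Type).
In Cond : Type Cond: add FIRST(Cond) = { (, ), *, ], num }.
Union: FOLLOW(Type) = { #, (, ), *, ], num }.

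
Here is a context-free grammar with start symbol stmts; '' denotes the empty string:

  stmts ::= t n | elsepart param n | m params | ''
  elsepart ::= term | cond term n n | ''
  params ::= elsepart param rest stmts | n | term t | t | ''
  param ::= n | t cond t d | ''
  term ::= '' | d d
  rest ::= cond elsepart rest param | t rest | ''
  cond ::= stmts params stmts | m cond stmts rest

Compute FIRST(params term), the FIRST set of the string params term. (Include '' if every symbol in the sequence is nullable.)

Add FIRST(params)\{''} = { d, m, n, t }; params is nullable, continue.
Add FIRST(term)\{''} = { d }; term is nullable, continue.
Every symbol is nullable, so include ''.

{ d, m, n, t, '' }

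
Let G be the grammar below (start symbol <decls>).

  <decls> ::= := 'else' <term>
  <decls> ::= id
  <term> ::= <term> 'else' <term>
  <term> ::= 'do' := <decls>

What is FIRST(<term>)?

{ 'do' }

From <term> ::= <term> 'else' <term>: add FIRST(<term>) = { 'do' }.
<term> ::= 'do' := <decls> contributes {'do'}.
Union: FIRST(<term>) = { 'do' }.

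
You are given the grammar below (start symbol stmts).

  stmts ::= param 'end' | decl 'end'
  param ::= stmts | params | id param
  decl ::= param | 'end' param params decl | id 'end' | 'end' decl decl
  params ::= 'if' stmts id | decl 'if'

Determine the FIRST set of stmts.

From stmts ::= param 'end': add FIRST(param) = { 'end', 'if', id }.
From stmts ::= decl 'end': add FIRST(decl) = { 'end', 'if', id }.
Union: FIRST(stmts) = { 'end', 'if', id }.

{ 'end', 'if', id }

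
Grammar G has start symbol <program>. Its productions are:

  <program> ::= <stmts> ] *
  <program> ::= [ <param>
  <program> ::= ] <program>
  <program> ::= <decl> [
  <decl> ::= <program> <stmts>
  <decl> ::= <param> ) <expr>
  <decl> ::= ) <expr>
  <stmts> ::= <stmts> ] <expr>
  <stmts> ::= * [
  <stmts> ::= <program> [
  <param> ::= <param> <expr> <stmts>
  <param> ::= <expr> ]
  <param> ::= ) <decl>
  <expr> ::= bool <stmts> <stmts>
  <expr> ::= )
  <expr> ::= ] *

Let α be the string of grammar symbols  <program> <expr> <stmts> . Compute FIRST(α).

{ ), *, [, ], bool }

Add FIRST(<program>) = { ), *, [, ], bool }; <program> is not nullable, stop.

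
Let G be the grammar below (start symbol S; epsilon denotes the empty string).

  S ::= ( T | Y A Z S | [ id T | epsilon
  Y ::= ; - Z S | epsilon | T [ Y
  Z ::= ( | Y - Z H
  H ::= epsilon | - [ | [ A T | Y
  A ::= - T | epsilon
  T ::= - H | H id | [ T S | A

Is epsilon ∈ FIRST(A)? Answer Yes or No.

A has an epsilon-production, so A ⇒ epsilon.

Yes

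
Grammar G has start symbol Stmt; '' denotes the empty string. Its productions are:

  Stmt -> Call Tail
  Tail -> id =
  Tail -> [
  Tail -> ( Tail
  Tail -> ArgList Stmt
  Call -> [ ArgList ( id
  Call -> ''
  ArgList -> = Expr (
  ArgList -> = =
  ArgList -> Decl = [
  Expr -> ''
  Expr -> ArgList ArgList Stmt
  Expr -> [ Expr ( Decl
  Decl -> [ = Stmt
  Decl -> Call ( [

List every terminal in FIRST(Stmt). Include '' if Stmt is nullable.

{ (, =, [, id }

From Stmt -> Call Tail: Call nullable, take FIRST(Call) ∪ FIRST(Tail) = { (, =, [, id }.
Union: FIRST(Stmt) = { (, =, [, id }.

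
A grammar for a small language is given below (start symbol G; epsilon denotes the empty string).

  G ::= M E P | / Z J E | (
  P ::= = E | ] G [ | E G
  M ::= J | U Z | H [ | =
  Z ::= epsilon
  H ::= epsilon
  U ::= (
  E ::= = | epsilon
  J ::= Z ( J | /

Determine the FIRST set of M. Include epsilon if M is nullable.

{ (, /, =, [ }

From M ::= J: add FIRST(J) = { (, / }.
From M ::= U Z: add FIRST(U) = { ( }.
From M ::= H [: H nullable, take FIRST(H) ∪ {[} = { [ }.
M ::= = contributes {=}.
Union: FIRST(M) = { (, /, =, [ }.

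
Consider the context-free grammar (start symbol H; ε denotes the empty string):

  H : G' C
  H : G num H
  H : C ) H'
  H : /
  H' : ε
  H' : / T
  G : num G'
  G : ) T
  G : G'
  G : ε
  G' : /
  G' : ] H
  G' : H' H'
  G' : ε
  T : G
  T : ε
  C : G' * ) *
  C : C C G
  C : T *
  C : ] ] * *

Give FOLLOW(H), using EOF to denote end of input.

{ EOF, ), *, /, ], num }

H is the start symbol, so EOF ∈ FOLLOW(H).
In H : G num H: H is at the end, add FOLLOW(H) = { EOF, ), *, /, ], num }.
In G' : ] H: H is at the end, add FOLLOW(G') = { EOF, ), *, /, ], num }.
Union: FOLLOW(H) = { EOF, ), *, /, ], num }.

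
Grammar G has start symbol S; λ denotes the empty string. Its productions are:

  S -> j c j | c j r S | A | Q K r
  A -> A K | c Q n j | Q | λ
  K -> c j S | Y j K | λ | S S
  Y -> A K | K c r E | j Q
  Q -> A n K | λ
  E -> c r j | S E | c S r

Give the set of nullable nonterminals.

{ A, K, Q, S, Y }

Directly nullable (have an λ-production): A, K, Q.
S -> A with every symbol nullable, so S is nullable.
Y -> A K with every symbol nullable, so Y is nullable.
No other nonterminal has a production whose RHS symbols are all nullable.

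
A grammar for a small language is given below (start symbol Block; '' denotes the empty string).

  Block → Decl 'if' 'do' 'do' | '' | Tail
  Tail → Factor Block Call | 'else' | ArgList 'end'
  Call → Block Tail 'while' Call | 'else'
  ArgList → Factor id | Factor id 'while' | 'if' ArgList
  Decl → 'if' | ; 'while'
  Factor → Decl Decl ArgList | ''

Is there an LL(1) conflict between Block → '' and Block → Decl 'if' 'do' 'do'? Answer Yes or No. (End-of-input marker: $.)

Yes

FIRST('') = { '' } and FIRST(Decl 'if' 'do' 'do') = { 'if', ; }.
The first alternative is nullable and FOLLOW(Block) = { $, 'else', 'if', ;, id } shares 'if' with FIRST of the second — conflict.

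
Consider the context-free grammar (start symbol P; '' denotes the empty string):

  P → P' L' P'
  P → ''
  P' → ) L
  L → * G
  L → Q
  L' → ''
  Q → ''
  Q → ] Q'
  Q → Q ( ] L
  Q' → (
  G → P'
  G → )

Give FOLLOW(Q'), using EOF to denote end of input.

{ EOF, (, ) }

In Q → ] Q': Q' is at the end, add FOLLOW(Q) = { EOF, (, ) }.
Union: FOLLOW(Q') = { EOF, (, ) }.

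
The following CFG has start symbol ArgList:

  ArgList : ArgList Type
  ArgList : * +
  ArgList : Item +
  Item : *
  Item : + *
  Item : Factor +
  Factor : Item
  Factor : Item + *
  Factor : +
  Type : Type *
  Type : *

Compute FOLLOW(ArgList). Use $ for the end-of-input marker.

{ $, * }

ArgList is the start symbol, so $ ∈ FOLLOW(ArgList).
In ArgList : ArgList Type: add FIRST(Type) = { * }.
Union: FOLLOW(ArgList) = { $, * }.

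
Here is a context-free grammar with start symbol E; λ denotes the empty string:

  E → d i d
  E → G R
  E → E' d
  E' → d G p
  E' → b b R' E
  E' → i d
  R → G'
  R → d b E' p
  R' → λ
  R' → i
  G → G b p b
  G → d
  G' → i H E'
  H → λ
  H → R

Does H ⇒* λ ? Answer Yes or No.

H has an λ-production, so H ⇒ λ.

Yes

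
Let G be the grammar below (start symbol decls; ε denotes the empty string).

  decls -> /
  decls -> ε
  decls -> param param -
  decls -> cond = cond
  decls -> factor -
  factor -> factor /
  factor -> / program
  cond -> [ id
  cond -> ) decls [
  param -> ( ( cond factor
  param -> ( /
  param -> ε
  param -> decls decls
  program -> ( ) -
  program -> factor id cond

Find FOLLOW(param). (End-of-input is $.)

{ (, ), -, /, [ }

In decls -> param param -: add FIRST(param -) = { (, ), -, /, [ }.
In decls -> param param -: add FIRST(-) = { - }.
Union: FOLLOW(param) = { (, ), -, /, [ }.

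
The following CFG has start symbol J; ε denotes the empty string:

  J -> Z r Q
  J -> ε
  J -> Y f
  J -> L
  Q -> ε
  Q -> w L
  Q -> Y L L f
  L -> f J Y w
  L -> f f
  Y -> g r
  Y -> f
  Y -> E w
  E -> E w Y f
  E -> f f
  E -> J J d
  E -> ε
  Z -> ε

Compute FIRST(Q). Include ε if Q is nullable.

Q -> ε contributes ε.
Q -> w L contributes {w}.
From Q -> Y L L f: add FIRST(Y) = { d, f, g, r, w }.
Union: FIRST(Q) = { d, f, g, r, w, ε }.

{ d, f, g, r, w, ε }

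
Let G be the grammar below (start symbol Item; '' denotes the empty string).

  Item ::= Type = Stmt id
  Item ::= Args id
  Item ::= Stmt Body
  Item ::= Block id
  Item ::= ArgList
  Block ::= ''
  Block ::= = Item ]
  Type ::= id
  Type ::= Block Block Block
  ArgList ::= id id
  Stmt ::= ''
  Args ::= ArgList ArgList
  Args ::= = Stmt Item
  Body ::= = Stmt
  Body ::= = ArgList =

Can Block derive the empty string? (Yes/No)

Yes

Block has an ''-production, so Block ⇒ ''.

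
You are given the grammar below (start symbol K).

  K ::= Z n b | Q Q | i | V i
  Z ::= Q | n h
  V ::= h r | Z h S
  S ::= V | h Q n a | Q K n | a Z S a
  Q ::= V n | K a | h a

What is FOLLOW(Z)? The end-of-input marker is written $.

{ a, h, i, n }

In K ::= Z n b: add FIRST(n b) = { n }.
In V ::= Z h S: add FIRST(h S) = { h }.
In S ::= a Z S a: add FIRST(S a) = { a, h, i, n }.
Union: FOLLOW(Z) = { a, h, i, n }.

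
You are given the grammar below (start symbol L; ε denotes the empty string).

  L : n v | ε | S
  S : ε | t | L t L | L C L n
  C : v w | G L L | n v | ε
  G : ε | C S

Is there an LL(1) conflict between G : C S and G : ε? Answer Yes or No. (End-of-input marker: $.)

Yes

FIRST(C S) = { n, t, v, ε } and FIRST(ε) = { ε }.
Both alternatives are nullable, violating the LL(1) condition.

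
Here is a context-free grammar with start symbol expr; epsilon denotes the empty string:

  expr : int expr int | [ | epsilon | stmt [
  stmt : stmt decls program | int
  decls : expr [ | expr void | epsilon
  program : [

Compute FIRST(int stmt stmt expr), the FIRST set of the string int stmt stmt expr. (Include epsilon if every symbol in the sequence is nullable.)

int is a terminal; add {int} and stop.

{ int }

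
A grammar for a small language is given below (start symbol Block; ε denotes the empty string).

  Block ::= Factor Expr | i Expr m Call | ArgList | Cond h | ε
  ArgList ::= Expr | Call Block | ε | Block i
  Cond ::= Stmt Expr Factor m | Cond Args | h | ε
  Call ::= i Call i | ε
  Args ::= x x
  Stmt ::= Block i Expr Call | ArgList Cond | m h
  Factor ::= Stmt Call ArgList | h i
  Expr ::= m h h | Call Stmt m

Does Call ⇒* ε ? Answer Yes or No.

Call has an ε-production, so Call ⇒ ε.

Yes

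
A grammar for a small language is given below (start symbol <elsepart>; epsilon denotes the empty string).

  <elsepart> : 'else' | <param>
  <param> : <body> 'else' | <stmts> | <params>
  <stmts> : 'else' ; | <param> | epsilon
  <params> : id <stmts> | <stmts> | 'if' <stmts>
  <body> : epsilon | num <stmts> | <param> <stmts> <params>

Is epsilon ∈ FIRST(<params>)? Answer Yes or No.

Yes

<params> : <stmts> and each of <stmts> is nullable, so <params> ⇒* epsilon.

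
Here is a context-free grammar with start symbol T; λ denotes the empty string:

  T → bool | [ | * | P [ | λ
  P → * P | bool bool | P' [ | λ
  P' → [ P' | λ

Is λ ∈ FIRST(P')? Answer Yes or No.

P' has an λ-production, so P' ⇒ λ.

Yes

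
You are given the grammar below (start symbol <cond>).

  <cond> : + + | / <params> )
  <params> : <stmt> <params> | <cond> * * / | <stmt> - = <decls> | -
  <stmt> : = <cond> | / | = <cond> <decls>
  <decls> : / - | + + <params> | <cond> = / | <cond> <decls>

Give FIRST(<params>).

From <params> : <stmt> <params>: add FIRST(<stmt>) = { /, = }.
From <params> : <cond> * * /: add FIRST(<cond>) = { +, / }.
From <params> : <stmt> - = <decls>: add FIRST(<stmt>) = { /, = }.
<params> : - contributes {-}.
Union: FIRST(<params>) = { +, -, /, = }.

{ +, -, /, = }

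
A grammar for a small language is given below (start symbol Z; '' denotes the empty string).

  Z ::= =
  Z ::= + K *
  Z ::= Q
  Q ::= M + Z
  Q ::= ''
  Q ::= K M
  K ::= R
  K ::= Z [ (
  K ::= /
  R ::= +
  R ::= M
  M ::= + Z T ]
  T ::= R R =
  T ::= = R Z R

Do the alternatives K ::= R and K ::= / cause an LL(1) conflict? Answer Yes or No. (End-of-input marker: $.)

FIRST(R) = { + } and FIRST(/) = { / }.
The FIRST sets are disjoint and neither alternative is nullable — no conflict.

No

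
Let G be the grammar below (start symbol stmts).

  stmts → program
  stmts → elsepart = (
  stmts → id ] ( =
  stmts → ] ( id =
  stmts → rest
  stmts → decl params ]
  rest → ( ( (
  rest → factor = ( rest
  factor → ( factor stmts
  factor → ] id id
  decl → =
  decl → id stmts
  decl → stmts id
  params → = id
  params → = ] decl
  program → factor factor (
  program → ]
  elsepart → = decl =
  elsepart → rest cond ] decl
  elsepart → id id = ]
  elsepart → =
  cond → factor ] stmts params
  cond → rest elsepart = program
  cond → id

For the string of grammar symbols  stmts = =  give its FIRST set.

{ (, =, ], id }

Add FIRST(stmts) = { (, =, ], id }; stmts is not nullable, stop.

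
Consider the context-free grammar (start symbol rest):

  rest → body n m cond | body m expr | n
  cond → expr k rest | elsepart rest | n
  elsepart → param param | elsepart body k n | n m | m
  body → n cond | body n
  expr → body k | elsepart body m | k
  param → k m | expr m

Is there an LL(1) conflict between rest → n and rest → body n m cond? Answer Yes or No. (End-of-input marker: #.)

FIRST(n) = { n } and FIRST(body n m cond) = { n }.
Both contain n, so the two alternatives are not disjoint — LL(1) conflict.

Yes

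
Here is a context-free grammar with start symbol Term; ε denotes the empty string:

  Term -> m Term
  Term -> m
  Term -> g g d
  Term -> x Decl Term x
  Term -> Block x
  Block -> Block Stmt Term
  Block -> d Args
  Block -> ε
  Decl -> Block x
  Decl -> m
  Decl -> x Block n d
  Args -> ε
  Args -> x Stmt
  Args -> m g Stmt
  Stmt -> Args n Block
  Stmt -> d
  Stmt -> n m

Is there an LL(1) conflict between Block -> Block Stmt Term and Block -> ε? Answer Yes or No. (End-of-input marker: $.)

Yes

FIRST(Block Stmt Term) = { d, m, n, x } and FIRST(ε) = { ε }.
The second alternative is nullable and FOLLOW(Block) = { d, g, m, n, x } shares d with FIRST of the first — conflict.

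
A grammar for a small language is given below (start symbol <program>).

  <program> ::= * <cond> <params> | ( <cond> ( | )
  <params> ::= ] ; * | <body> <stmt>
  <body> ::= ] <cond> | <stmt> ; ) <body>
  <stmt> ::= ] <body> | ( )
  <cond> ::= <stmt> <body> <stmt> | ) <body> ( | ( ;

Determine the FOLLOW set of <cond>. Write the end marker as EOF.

In <program> ::= * <cond> <params>: add FIRST(<params>) = { (, ] }.
In <program> ::= ( <cond> (: add FIRST(() = { ( }.
In <body> ::= ] <cond>: <cond> is at the end, add FOLLOW(<body>) = { EOF, (, ;, ] }.
Union: FOLLOW(<cond>) = { EOF, (, ;, ] }.

{ EOF, (, ;, ] }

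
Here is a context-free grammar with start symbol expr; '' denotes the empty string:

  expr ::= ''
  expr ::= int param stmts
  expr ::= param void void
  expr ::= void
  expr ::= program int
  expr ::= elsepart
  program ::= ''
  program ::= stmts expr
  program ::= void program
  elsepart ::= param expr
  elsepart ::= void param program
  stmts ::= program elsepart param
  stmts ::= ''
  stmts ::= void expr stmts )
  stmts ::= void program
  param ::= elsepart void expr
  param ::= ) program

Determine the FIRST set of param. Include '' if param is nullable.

From param ::= elsepart void expr: add FIRST(elsepart) = { ), void }.
param ::= ) program contributes {)}.
Union: FIRST(param) = { ), void }.

{ ), void }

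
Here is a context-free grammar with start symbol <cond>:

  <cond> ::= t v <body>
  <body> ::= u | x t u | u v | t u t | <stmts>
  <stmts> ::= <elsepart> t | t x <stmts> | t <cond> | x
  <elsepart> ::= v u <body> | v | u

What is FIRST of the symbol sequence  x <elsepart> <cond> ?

{ x }

x is a terminal; add {x} and stop.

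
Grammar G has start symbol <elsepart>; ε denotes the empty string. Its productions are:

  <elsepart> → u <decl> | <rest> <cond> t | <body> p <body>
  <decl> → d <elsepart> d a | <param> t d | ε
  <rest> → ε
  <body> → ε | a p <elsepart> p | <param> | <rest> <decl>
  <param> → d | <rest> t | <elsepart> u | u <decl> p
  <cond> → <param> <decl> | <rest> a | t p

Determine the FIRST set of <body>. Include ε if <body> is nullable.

{ a, d, p, t, u, ε }

<body> → ε contributes ε.
<body> → a p <elsepart> p contributes {a}.
From <body> → <param>: add FIRST(<param>) = { a, d, p, t, u }.
From <body> → <rest> <decl>: <rest>, <decl> nullable, take FIRST(<rest>) ∪ FIRST(<decl>) = { a, d, p, t, u }; also ε since the whole RHS is nullable.
Union: FIRST(<body>) = { a, d, p, t, u, ε }.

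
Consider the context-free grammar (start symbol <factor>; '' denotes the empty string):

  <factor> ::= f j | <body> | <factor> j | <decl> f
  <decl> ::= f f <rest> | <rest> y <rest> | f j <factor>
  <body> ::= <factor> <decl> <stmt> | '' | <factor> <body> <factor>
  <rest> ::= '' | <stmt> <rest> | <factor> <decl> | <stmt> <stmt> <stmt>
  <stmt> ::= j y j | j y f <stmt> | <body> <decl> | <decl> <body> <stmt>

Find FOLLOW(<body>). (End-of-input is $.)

In <factor> ::= <body>: <body> is at the end, add FOLLOW(<factor>) = { $, f, j, y }.
In <body> ::= <factor> <body> <factor>: add FIRST(<factor>)\{''} = { f, j, y }.
  Since <factor> is nullable, also add FOLLOW(<body>) = { $, f, j, y }.
In <stmt> ::= <body> <decl>: add FIRST(<decl>) = { f, j, y }.
In <stmt> ::= <decl> <body> <stmt>: add FIRST(<stmt>) = { f, j, y }.
Union: FOLLOW(<body>) = { $, f, j, y }.

{ $, f, j, y }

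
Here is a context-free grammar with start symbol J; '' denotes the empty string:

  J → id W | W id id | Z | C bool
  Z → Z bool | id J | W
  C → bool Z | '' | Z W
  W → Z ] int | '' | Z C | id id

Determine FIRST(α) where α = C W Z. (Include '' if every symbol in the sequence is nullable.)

{ ], bool, id, '' }

Add FIRST(C)\{''} = { ], bool, id }; C is nullable, continue.
Add FIRST(W)\{''} = { ], bool, id }; W is nullable, continue.
Add FIRST(Z)\{''} = { ], bool, id }; Z is nullable, continue.
Every symbol is nullable, so include ''.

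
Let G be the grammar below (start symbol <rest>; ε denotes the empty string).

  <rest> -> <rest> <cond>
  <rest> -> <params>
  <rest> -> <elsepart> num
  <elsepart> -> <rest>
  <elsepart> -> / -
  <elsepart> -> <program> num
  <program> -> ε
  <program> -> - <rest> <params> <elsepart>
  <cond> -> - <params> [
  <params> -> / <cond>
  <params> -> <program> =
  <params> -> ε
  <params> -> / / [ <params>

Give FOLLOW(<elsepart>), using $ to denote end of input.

{ =, num }

In <rest> -> <elsepart> num: add FIRST(num) = { num }.
In <program> -> - <rest> <params> <elsepart>: <elsepart> is at the end, add FOLLOW(<program>) = { =, num }.
Union: FOLLOW(<elsepart>) = { =, num }.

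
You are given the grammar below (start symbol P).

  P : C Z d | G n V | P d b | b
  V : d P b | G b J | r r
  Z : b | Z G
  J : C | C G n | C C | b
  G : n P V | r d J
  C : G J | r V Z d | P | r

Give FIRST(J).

From J : C: add FIRST(C) = { b, n, r }.
From J : C G n: add FIRST(C) = { b, n, r }.
From J : C C: add FIRST(C) = { b, n, r }.
J : b contributes {b}.
Union: FIRST(J) = { b, n, r }.

{ b, n, r }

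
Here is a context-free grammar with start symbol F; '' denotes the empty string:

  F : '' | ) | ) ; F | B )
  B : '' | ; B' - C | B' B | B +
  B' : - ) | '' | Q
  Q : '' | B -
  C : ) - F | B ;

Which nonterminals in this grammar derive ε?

Directly nullable (have an ''-production): F, B, B', Q.
No other nonterminal has a production whose RHS symbols are all nullable.

{ B, B', F, Q }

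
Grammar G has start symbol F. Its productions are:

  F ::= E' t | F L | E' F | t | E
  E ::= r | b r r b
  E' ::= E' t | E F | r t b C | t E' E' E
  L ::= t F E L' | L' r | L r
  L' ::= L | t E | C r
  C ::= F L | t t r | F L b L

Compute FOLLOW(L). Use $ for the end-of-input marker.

{ $, b, r, t }

In F ::= F L: L is at the end, add FOLLOW(F) = { $, b, r, t }.
In L ::= L r: add FIRST(r) = { r }.
In L' ::= L: L is at the end, add FOLLOW(L') = { $, b, r, t }.
In C ::= F L: L is at the end, add FOLLOW(C) = { b, r, t }.
In C ::= F L b L: add FIRST(b L) = { b }.
In C ::= F L b L: L is at the end, add FOLLOW(C) = { b, r, t }.
Union: FOLLOW(L) = { $, b, r, t }.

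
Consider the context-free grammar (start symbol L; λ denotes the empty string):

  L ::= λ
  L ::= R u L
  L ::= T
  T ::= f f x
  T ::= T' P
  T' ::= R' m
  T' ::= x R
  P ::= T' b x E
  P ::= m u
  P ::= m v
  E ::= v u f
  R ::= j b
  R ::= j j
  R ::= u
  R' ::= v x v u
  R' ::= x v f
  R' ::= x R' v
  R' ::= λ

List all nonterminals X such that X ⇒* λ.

{ L, R' }

Directly nullable (have an λ-production): L, R'.
No other nonterminal has a production whose RHS symbols are all nullable.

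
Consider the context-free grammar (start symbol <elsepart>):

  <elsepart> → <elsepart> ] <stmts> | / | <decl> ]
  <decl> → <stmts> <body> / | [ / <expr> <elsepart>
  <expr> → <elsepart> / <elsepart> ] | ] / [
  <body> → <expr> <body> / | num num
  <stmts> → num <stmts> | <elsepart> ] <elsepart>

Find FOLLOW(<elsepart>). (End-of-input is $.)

{ $, /, [, ], num }

<elsepart> is the start symbol, so $ ∈ FOLLOW(<elsepart>).
In <elsepart> → <elsepart> ] <stmts>: add FIRST(] <stmts>) = { ] }.
In <decl> → [ / <expr> <elsepart>: <elsepart> is at the end, add FOLLOW(<decl>) = { ] }.
In <expr> → <elsepart> / <elsepart> ]: add FIRST(/ <elsepart> ]) = { / }.
In <expr> → <elsepart> / <elsepart> ]: add FIRST(]) = { ] }.
In <stmts> → <elsepart> ] <elsepart>: add FIRST(] <elsepart>) = { ] }.
In <stmts> → <elsepart> ] <elsepart>: <elsepart> is at the end, add FOLLOW(<stmts>) = { $, /, [, ], num }.
Union: FOLLOW(<elsepart>) = { $, /, [, ], num }.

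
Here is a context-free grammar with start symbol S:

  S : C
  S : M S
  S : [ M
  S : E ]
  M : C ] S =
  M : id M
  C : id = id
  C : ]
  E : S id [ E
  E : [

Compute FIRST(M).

{ ], id }

From M : C ] S =: add FIRST(C) = { ], id }.
M : id M contributes {id}.
Union: FIRST(M) = { ], id }.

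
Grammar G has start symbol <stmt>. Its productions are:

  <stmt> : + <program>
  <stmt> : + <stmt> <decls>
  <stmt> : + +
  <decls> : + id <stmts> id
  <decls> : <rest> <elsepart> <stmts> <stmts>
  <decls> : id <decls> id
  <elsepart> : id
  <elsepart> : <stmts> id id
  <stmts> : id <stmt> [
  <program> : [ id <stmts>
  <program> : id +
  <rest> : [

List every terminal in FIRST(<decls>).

{ +, [, id }

<decls> : + id <stmts> id contributes {+}.
From <decls> : <rest> <elsepart> <stmts> <stmts>: add FIRST(<rest>) = { [ }.
<decls> : id <decls> id contributes {id}.
Union: FIRST(<decls>) = { +, [, id }.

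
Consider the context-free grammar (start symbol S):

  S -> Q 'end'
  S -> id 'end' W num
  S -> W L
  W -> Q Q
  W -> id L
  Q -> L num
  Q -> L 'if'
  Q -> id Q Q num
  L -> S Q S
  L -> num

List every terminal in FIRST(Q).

{ id, num }

From Q -> L num: add FIRST(L) = { id, num }.
From Q -> L 'if': add FIRST(L) = { id, num }.
Q -> id Q Q num contributes {id}.
Union: FIRST(Q) = { id, num }.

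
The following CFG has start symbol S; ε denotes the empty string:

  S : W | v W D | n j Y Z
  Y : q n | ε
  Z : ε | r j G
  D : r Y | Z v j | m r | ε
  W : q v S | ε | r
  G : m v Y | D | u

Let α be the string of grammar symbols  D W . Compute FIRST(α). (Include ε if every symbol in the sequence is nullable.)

Add FIRST(D)\{ε} = { m, r, v }; D is nullable, continue.
Add FIRST(W)\{ε} = { q, r }; W is nullable, continue.
Every symbol is nullable, so include ε.

{ m, q, r, v, ε }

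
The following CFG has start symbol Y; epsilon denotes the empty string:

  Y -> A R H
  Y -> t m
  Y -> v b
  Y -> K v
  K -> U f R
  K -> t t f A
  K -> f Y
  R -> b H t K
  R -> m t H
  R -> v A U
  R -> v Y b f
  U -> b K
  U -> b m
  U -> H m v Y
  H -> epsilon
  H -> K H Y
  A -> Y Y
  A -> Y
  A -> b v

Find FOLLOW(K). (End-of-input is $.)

In Y -> K v: add FIRST(v) = { v }.
In R -> b H t K: K is at the end, add FOLLOW(R) = { $, b, f, m, t, v }.
In U -> b K: K is at the end, add FOLLOW(U) = { $, b, f, m, t, v }.
In H -> K H Y: add FIRST(H Y) = { b, f, m, t, v }.
Union: FOLLOW(K) = { $, b, f, m, t, v }.

{ $, b, f, m, t, v }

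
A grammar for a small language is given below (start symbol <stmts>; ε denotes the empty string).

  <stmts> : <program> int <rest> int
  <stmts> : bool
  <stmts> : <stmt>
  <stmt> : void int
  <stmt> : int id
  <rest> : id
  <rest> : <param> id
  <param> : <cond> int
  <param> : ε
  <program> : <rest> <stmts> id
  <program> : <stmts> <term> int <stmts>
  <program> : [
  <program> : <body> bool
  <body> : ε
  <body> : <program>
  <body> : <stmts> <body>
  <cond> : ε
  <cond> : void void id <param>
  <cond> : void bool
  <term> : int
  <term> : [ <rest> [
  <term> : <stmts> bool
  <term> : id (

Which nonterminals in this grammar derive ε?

{ <body>, <cond>, <param> }

Directly nullable (have an ε-production): <param>, <body>, <cond>.
No other nonterminal has a production whose RHS symbols are all nullable.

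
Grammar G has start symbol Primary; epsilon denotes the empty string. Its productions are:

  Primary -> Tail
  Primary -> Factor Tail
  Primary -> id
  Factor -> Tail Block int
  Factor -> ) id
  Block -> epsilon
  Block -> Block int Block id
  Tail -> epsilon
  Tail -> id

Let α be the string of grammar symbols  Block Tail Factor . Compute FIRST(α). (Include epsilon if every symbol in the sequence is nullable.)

{ ), id, int }

Add FIRST(Block)\{epsilon} = { int }; Block is nullable, continue.
Add FIRST(Tail)\{epsilon} = { id }; Tail is nullable, continue.
Add FIRST(Factor) = { ), id, int }; Factor is not nullable, stop.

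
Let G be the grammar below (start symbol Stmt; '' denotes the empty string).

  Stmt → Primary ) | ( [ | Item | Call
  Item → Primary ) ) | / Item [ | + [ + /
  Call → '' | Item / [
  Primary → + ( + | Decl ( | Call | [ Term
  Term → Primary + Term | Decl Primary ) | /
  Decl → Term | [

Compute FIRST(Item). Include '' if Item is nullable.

From Item → Primary ) ): Primary nullable, take FIRST(Primary) ∪ {)} = { ), +, /, [ }.
Item → / Item [ contributes {/}.
Item → + [ + / contributes {+}.
Union: FIRST(Item) = { ), +, /, [ }.

{ ), +, /, [ }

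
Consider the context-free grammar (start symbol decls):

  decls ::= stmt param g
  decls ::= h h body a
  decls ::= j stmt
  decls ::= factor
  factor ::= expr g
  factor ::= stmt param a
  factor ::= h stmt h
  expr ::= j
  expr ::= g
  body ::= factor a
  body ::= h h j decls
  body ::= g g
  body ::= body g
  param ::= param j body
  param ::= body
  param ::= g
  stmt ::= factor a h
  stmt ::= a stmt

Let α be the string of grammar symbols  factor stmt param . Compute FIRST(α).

Add FIRST(factor) = { a, g, h, j }; factor is not nullable, stop.

{ a, g, h, j }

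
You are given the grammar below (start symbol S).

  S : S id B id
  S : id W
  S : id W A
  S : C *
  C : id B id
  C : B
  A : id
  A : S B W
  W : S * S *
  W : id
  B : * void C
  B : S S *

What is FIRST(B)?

B : * void C contributes {*}.
From B : S S *: add FIRST(S) = { *, id }.
Union: FIRST(B) = { *, id }.

{ *, id }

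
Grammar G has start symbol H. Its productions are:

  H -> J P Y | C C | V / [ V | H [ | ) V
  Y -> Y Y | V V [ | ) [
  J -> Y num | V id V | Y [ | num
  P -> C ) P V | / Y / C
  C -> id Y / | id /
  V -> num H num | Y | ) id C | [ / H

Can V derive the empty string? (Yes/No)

No

No nonterminal in this grammar is nullable.
No production of V has an RHS whose symbols are all nullable, so V is not nullable.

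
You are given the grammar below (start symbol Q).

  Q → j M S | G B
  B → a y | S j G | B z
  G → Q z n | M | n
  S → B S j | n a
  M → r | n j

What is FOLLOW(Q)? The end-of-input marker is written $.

Q is the start symbol, so $ ∈ FOLLOW(Q).
In G → Q z n: add FIRST(z n) = { z }.
Union: FOLLOW(Q) = { $, z }.

{ $, z }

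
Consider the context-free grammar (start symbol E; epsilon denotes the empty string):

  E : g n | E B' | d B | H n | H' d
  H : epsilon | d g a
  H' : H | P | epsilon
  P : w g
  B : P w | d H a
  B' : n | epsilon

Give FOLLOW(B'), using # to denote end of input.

In E : E B': B' is at the end, add FOLLOW(E) = { #, n }.
Union: FOLLOW(B') = { #, n }.

{ #, n }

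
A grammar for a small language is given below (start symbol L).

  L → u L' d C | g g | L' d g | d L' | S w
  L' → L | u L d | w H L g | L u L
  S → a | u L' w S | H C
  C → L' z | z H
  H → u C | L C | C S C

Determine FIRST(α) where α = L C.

Add FIRST(L) = { a, d, g, u, w, z }; L is not nullable, stop.

{ a, d, g, u, w, z }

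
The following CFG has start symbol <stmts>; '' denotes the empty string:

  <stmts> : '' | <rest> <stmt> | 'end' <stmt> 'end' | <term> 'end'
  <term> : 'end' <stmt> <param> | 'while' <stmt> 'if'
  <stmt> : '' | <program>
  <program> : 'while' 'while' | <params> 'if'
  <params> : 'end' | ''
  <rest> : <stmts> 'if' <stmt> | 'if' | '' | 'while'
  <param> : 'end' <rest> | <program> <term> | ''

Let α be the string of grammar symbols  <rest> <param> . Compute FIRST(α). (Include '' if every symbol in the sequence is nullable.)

Add FIRST(<rest>)\{''} = { 'end', 'if', 'while' }; <rest> is nullable, continue.
Add FIRST(<param>)\{''} = { 'end', 'if', 'while' }; <param> is nullable, continue.
Every symbol is nullable, so include ''.

{ 'end', 'if', 'while', '' }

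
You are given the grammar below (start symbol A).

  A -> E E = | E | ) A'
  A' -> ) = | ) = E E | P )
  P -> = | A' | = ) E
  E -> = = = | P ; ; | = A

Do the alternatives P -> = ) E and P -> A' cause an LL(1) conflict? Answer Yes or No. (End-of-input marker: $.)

Yes

FIRST(= ) E) = { = } and FIRST(A') = { ), = }.
Both contain =, so the two alternatives are not disjoint — LL(1) conflict.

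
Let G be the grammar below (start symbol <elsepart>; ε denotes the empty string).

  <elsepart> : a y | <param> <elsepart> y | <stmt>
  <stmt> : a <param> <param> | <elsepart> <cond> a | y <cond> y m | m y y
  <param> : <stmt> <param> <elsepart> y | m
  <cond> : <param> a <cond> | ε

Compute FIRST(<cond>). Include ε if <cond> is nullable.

{ a, m, y, ε }

From <cond> : <param> a <cond>: add FIRST(<param>) = { a, m, y }.
<cond> : ε contributes ε.
Union: FIRST(<cond>) = { a, m, y, ε }.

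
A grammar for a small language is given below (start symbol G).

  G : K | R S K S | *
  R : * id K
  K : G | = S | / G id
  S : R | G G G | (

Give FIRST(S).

{ (, *, /, = }

From S : R: add FIRST(R) = { * }.
From S : G G G: add FIRST(G) = { *, /, = }.
S : ( contributes {(}.
Union: FIRST(S) = { (, *, /, = }.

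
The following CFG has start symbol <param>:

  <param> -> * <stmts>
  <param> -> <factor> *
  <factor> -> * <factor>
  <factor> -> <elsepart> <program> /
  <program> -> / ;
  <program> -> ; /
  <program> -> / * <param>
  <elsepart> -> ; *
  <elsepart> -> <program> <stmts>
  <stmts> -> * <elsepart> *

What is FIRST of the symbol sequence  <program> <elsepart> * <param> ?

Add FIRST(<program>) = { /, ; }; <program> is not nullable, stop.

{ /, ; }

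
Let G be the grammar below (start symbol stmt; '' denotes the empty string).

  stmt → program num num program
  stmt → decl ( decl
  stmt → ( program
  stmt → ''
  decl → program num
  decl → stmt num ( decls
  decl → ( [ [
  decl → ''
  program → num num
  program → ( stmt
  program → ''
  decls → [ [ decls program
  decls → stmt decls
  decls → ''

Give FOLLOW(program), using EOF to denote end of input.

In stmt → program num num program: add FIRST(num num program) = { num }.
In stmt → program num num program: program is at the end, add FOLLOW(stmt) = { EOF, (, [, num }.
In stmt → ( program: program is at the end, add FOLLOW(stmt) = { EOF, (, [, num }.
In decl → program num: add FIRST(num) = { num }.
In decls → [ [ decls program: program is at the end, add FOLLOW(decls) = { EOF, (, [, num }.
Union: FOLLOW(program) = { EOF, (, [, num }.

{ EOF, (, [, num }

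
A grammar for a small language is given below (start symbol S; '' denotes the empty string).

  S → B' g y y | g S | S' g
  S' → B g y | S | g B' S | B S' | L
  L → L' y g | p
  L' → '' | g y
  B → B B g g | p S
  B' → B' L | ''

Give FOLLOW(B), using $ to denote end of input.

In S' → B g y: add FIRST(g y) = { g }.
In S' → B S': add FIRST(S') = { g, p, y }.
In B → B B g g: add FIRST(B g g) = { p }.
In B → B B g g: add FIRST(g g) = { g }.
Union: FOLLOW(B) = { g, p, y }.

{ g, p, y }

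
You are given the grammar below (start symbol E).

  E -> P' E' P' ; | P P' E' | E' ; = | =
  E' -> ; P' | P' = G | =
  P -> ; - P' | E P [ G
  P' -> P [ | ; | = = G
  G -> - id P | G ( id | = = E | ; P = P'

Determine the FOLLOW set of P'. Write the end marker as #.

{ #, (, ;, =, [ }

In E -> P' E' P' ;: add FIRST(E' P' ;) = { ;, = }.
In E -> P' E' P' ;: add FIRST(;) = { ; }.
In E -> P P' E': add FIRST(E') = { ;, = }.
In E' -> ; P': P' is at the end, add FOLLOW(E') = { #, (, ;, =, [ }.
In E' -> P' = G: add FIRST(= G) = { = }.
In P -> ; - P': P' is at the end, add FOLLOW(P) = { #, (, ;, =, [ }.
In G -> ; P = P': P' is at the end, add FOLLOW(G) = { #, (, ;, =, [ }.
Union: FOLLOW(P') = { #, (, ;, =, [ }.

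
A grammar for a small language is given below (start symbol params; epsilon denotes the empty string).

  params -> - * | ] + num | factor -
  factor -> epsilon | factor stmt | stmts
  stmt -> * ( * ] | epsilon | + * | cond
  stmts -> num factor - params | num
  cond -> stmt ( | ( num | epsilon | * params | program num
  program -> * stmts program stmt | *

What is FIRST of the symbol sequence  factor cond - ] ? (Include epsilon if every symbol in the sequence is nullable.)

{ (, *, +, -, num }

Add FIRST(factor)\{epsilon} = { (, *, +, num }; factor is nullable, continue.
Add FIRST(cond)\{epsilon} = { (, *, + }; cond is nullable, continue.
- is a terminal; add {-} and stop.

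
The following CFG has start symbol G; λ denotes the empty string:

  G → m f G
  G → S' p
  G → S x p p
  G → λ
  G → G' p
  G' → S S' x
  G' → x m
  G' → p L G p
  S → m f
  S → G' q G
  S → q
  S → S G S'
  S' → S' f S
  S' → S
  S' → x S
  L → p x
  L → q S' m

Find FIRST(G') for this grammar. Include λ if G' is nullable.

From G' → S S' x: add FIRST(S) = { m, p, q, x }.
G' → x m contributes {x}.
G' → p L G p contributes {p}.
Union: FIRST(G') = { m, p, q, x }.

{ m, p, q, x }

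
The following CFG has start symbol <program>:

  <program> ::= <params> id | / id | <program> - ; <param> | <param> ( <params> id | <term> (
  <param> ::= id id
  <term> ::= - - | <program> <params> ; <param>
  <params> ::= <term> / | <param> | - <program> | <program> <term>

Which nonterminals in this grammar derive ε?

No nonterminal has an empty production or an RHS whose symbols are all nullable.

{ } (none)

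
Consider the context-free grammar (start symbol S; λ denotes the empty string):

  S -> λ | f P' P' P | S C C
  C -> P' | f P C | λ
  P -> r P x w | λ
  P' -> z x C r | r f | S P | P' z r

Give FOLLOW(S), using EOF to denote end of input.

S is the start symbol, so EOF ∈ FOLLOW(S).
In S -> S C C: add FIRST(C C)\{λ} = { f, r, z }.
  Since C C is nullable, also add FOLLOW(S) = { EOF, f, r, z }.
In P' -> S P: add FIRST(P)\{λ} = { r }.
  Since P is nullable, also add FOLLOW(P') = { EOF, f, r, z }.
Union: FOLLOW(S) = { EOF, f, r, z }.

{ EOF, f, r, z }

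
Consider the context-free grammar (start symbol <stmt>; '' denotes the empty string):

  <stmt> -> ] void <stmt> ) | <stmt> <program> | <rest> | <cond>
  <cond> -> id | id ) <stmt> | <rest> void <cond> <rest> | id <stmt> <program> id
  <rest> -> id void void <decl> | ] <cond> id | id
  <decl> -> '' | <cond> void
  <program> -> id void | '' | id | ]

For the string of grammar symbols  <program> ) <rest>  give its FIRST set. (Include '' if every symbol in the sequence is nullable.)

Add FIRST(<program>)\{''} = { ], id }; <program> is nullable, continue.
) is a terminal; add {)} and stop.

{ ), ], id }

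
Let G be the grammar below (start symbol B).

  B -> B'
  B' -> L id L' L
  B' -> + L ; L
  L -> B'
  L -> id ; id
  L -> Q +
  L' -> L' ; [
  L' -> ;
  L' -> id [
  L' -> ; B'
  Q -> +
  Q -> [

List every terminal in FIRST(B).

{ +, [, id }

From B -> B': add FIRST(B') = { +, [, id }.
Union: FIRST(B) = { +, [, id }.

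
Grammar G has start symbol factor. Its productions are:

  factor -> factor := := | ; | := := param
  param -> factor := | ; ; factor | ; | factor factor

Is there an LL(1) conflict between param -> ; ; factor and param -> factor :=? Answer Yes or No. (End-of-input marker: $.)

FIRST(; ; factor) = { ; } and FIRST(factor :=) = { :=, ; }.
Both contain ;, so the two alternatives are not disjoint — LL(1) conflict.

Yes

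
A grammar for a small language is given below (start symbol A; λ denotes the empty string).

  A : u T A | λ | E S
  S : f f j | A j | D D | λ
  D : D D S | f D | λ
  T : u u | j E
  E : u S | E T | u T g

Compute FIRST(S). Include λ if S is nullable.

{ f, j, u, λ }

S : f f j contributes {f}.
From S : A j: A nullable, take FIRST(A) ∪ {j} = { j, u }.
From S : D D: D, D nullable, take FIRST(D) ∪ FIRST(D) = { f, j, u }; also λ since the whole RHS is nullable.
S : λ contributes λ.
Union: FIRST(S) = { f, j, u, λ }.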